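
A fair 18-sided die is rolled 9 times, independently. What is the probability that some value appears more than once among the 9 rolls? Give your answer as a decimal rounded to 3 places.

P(all 9 different) = 18/18 · 17/18 · ··· · 10/18 ≈ 0.089.
P(at least two equal) = 1 − 0.089 = 0.911.

0.911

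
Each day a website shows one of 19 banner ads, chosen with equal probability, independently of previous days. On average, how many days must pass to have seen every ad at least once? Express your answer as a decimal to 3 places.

After i distinct types are collected, each trial gives a new one with probability (19−i)/19, so the expected wait for the next new type is 19/(19−i).
E = 19/19 + 19/18 + 19/17 + 19/16 + 19/15 + 19/14 + 19/13 + 19/12 + 19/11 + 19/10 + 19/9 + 19/8 + 19/7 + 19/6 + 19/5 + 19/4 + 19/3 + 19/2 + 19/1 = 275295799/4084080 ≈ 67.407.

67.407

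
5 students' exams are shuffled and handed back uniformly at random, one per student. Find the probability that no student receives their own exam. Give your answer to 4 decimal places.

0.3667

This is the derangement probability: permutations of 5 with no fixed point.
D(5) = 5! · (1 − 1/1! + 1/2! − ··· + (−1)^5/5!) = 44.
P = 44/120 = 11/30 ≈ 0.3667.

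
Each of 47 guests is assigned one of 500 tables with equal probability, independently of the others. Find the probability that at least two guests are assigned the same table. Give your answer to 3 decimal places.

It's easier to compute the probability that all 47 are distinct.
P(all distinct) = 500/500 · 499/500 · ··· · 454/500 ≈ 0.107.
So the probability of at least one match is 1 − 0.107 = 0.893.

0.893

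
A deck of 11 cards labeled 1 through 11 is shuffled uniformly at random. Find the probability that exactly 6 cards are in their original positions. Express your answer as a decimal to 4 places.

Choose which 6 of the 11 are fixed: C(11,6) = 462 ways.
The remaining 5 must have no fixed point: D(5) = 44.
P = 462·44/39916800 = 11/21600 ≈ 0.0005.

0.0005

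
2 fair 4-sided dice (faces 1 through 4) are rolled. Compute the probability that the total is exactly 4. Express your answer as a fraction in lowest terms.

3/16

There are 4^2 = 16 equally likely outcomes.
The number of ordered 2-tuples from {1,…,4} summing to 4 is 3.
P(sum = 4) = 3/16.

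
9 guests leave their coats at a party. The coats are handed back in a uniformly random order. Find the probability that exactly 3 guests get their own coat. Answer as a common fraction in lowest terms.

Choose which 3 of the 9 are fixed: C(9,3) = 84 ways.
The remaining 6 must have no fixed point: D(6) = 265.
P = 84·265/362880 = 53/864.

53/864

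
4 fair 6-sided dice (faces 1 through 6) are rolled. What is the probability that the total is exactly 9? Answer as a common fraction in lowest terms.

There are 6^4 = 1296 equally likely outcomes.
The number of ordered 4-tuples from {1,…,6} summing to 9 is 56.
P(sum = 9) = 56/1296 = 7/162.

7/162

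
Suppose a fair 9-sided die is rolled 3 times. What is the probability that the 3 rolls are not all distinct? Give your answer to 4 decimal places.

P(all 3 different) = 9/9 · 8/9 · ··· · 7/9 ≈ 0.6914.
P(at least two equal) = 1 − 0.6914 = 0.3086.

0.3086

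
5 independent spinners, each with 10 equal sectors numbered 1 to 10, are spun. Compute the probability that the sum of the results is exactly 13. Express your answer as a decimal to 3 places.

There are 10^5 = 100000 equally likely outcomes.
The number of ordered 5-tuples from {1,…,10} summing to 13 is 495.
P(sum = 13) = 495/100000 = 99/20000 ≈ 0.005.

0.005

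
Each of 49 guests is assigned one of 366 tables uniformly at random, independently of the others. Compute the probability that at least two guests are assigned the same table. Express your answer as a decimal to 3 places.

It's easier to compute the probability that all 49 are distinct.
P(all distinct) = 366/366 · 365/366 · ··· · 318/366 ≈ 0.035.
So the probability of at least one match is 1 − 0.035 = 0.965.

0.965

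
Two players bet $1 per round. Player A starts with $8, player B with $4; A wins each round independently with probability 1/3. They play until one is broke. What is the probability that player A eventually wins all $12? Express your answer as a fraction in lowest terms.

17/273

Let r = q/p = (2/3)/(1/3) = 2. The recurrence P(i) = p·P(i+1) + q·P(i−1) with P(0)=0, P(12)=1 gives P(i) = (1 − r^i)/(1 − r^12).
P(8) = (1 − (2)^8) / (1 − (2)^12) = 17/273.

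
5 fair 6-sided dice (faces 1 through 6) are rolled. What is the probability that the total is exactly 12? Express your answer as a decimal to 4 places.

There are 6^5 = 7776 equally likely outcomes.
The number of ordered 5-tuples from {1,…,6} summing to 12 is 305.
P(sum = 12) = 305/7776 ≈ 0.0392.

0.0392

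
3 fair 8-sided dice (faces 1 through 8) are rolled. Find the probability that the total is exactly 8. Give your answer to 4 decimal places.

There are 8^3 = 512 equally likely outcomes.
The number of ordered 3-tuples from {1,…,8} summing to 8 is 21.
P(sum = 8) = 21/512 ≈ 0.0410.

0.0410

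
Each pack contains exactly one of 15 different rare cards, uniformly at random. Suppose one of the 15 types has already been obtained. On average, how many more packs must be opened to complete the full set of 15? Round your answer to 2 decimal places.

Starting from 1 distinct type, each trial gives a new one with probability (15−i)/15 when i types are held, so the wait for the next new type is 15/(15−i).
E = 15/14 + 15/13 + 15/12 + 15/11 + 15/10 + 15/9 + 15/8 + 15/7 + 15/6 + 15/5 + 15/4 + 15/3 + 15/2 + 15/1 = 1171733/24024 ≈ 48.77.

48.77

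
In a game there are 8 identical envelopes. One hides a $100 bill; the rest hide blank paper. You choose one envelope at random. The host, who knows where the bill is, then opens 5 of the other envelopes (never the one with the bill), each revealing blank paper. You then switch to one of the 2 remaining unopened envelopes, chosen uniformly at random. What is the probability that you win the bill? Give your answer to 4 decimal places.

Your original envelope holds the bill with probability 1/8, so the other 7 collectively hold it with probability 7/8.
The host can always find 5 empty envelopes to open, so the reveals don't change that 7/8; it is now spread over the 2 remaining unopened envelopes.
P(win by switching) = (7/8) · (1/2) = 7/16 ≈ 0.4375.

0.4375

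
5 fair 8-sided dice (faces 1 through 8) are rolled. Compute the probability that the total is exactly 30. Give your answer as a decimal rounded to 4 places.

There are 8^5 = 32768 equally likely outcomes.
The number of ordered 5-tuples from {1,…,8} summing to 30 is 926.
P(sum = 30) = 926/32768 = 463/16384 ≈ 0.0283.

0.0283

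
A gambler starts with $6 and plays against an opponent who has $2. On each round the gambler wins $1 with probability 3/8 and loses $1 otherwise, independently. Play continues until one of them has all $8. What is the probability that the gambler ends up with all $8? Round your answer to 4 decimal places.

Let r = q/p = (5/8)/(3/8) = 5/3. The recurrence P(i) = p·P(i+1) + q·P(i−1) with P(0)=0, P(8)=1 gives P(i) = (1 − r^i)/(1 − r^8).
P(6) = (1 − (5/3)^6) / (1 − (5/3)^8) = 8379/24004 ≈ 0.3491.

0.3491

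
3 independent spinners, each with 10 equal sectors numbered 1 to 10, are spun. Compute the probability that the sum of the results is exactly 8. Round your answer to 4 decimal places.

0.0210

There are 10^3 = 1000 equally likely outcomes.
The number of ordered 3-tuples from {1,…,10} summing to 8 is 21.
P(sum = 8) = 21/1000 ≈ 0.0210.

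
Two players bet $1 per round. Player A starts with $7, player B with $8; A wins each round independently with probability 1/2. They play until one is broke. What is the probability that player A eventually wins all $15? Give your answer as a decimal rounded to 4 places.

With a fair step, P(i) = ½P(i−1) + ½P(i+1) with P(0)=0, P(15)=1 has the linear solution P(i) = i/15.
P(7) = 7/15 ≈ 0.4667.

0.4667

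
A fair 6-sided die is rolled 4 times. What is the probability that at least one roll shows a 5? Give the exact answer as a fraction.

P(no roll shows a 5) = (5/6)^4 = 625/1296.
P(at least one) = 1 − 625/1296 = 671/1296.

671/1296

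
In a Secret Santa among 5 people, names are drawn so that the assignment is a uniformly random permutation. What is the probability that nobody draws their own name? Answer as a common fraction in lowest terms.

11/30

This is the derangement probability: permutations of 5 with no fixed point.
D(5) = 5! · (1 − 1/1! + 1/2! − ··· + (−1)^5/5!) = 44.
P = 44/120 = 11/30.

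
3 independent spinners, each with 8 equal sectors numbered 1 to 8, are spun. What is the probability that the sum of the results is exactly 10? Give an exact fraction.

There are 8^3 = 512 equally likely outcomes.
The number of ordered 3-tuples from {1,…,8} summing to 10 is 36.
P(sum = 10) = 36/512 = 9/128.

9/128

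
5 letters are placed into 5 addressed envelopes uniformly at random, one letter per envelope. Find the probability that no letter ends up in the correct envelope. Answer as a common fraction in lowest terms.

11/30

This is the derangement probability: permutations of 5 with no fixed point.
D(5) = 5! · (1 − 1/1! + 1/2! − ··· + (−1)^5/5!) = 44.
P = 44/120 = 11/30.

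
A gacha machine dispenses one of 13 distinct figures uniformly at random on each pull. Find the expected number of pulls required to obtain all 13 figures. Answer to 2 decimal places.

After i distinct types are collected, each trial gives a new one with probability (13−i)/13, so the expected wait for the next new type is 13/(13−i).
E = 13/13 + 13/12 + 13/11 + 13/10 + 13/9 + 13/8 + 13/7 + 13/6 + 13/5 + 13/4 + 13/3 + 13/2 + 13/1 = 1145993/27720 ≈ 41.34.

41.34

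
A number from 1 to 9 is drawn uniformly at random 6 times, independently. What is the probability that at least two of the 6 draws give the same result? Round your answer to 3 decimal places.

P(all 6 different) = 9/9 · 8/9 · ··· · 4/9 ≈ 0.114.
P(at least two equal) = 1 − 0.114 = 0.886.

0.886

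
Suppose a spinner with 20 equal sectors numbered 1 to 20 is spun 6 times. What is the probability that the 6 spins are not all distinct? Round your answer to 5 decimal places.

P(all 6 different) = 20/20 · 19/20 · ··· · 15/20 ≈ 0.43605.
P(at least two equal) = 1 − 0.43605 = 0.56395.

0.56395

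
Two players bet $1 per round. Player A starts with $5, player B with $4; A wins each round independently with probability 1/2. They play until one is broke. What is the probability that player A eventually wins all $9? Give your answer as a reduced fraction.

5/9

With a fair step, P(i) = ½P(i−1) + ½P(i+1) with P(0)=0, P(9)=1 has the linear solution P(i) = i/9.
P(5) = 5/9.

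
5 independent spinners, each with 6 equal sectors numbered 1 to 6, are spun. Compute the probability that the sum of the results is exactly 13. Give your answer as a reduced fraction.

There are 6^5 = 7776 equally likely outcomes.
The number of ordered 5-tuples from {1,…,6} summing to 13 is 420.
P(sum = 13) = 420/7776 = 35/648.

35/648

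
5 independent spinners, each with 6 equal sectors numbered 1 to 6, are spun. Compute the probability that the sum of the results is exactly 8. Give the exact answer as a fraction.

35/7776

There are 6^5 = 7776 equally likely outcomes.
The number of ordered 5-tuples from {1,…,6} summing to 8 is 35.
P(sum = 8) = 35/7776.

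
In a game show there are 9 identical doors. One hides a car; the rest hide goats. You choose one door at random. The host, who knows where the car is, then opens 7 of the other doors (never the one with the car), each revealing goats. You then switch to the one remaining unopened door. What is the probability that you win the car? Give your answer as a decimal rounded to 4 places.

0.8889

Your original door holds the car with probability 1/9, so the other 8 collectively hold it with probability 8/9.
The host can always find 7 empty doors to open, so the reveals don't change that 8/9; it is now spread over the 1 remaining unopened door.
P(win by switching) = (8/9) · (1/1) = 8/9 ≈ 0.8889.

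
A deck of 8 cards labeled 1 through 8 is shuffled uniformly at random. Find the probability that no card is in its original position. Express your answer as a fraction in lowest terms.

This is the derangement probability: permutations of 8 with no fixed point.
D(8) = 8! · (1 − 1/1! + 1/2! − ··· + (−1)^8/8!) = 14833.
P = 14833/40320 = 2119/5760.

2119/5760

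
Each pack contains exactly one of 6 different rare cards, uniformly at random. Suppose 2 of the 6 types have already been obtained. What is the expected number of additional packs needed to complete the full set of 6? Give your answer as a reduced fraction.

Starting from 2 distinct types, each trial gives a new one with probability (6−i)/6 when i types are held, so the wait for the next new type is 6/(6−i).
E = 6/4 + 6/3 + 6/2 + 6/1 = 25/2.

25/2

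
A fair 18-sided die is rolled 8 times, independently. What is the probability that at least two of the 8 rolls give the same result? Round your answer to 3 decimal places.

P(all 8 different) = 18/18 · 17/18 · ··· · 11/18 ≈ 0.160.
P(at least two equal) = 1 − 0.160 = 0.840.

0.840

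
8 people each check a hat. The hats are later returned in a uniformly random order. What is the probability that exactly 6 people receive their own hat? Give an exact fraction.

1/1440

Choose which 6 of the 8 are fixed: C(8,6) = 28 ways.
The remaining 2 must have no fixed point: D(2) = 1.
P = 28·1/40320 = 1/1440.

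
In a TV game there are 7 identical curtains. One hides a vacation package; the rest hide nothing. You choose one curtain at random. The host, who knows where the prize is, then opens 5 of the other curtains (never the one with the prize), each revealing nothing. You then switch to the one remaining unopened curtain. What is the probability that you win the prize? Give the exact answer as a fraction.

6/7

Your original curtain holds the prize with probability 1/7, so the other 6 collectively hold it with probability 6/7.
The host can always find 5 empty curtains to open, so the reveals don't change that 6/7; it is now spread over the 1 remaining unopened curtain.
P(win by switching) = (6/7) · (1/1) = 6/7.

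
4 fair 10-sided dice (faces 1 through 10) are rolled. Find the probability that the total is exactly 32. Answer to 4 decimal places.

There are 10^4 = 10000 equally likely outcomes.
The number of ordered 4-tuples from {1,…,10} summing to 32 is 165.
P(sum = 32) = 165/10000 = 33/2000 ≈ 0.0165.

0.0165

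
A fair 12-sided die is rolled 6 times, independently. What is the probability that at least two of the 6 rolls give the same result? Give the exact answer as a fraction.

1343/1728

P(all 6 different) = 12/12 · 11/12 · ··· · 7/12 = 385/1728.
P(at least two equal) = 1 − 385/1728 = 1343/1728.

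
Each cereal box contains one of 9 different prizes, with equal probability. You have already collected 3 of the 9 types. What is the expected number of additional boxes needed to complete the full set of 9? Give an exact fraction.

441/20

Starting from 3 distinct types, each trial gives a new one with probability (9−i)/9 when i types are held, so the wait for the next new type is 9/(9−i).
E = 9/6 + 9/5 + 9/4 + 9/3 + 9/2 + 9/1 = 441/20.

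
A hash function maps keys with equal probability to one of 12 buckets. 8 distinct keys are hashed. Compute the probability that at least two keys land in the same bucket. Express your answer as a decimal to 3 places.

0.954

It's easier to compute the probability that all 8 are distinct.
P(all distinct) = 12/12 · 11/12 · ··· · 5/12 ≈ 0.046.
So the probability of at least one match is 1 − 0.046 = 0.954.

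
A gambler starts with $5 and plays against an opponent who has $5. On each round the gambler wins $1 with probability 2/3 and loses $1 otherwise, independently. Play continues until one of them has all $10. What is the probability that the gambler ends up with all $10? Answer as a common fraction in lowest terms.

Let r = q/p = (1/3)/(2/3) = 1/2. The recurrence P(i) = p·P(i+1) + q·P(i−1) with P(0)=0, P(10)=1 gives P(i) = (1 − r^i)/(1 − r^10).
P(5) = (1 − (1/2)^5) / (1 − (1/2)^10) = 32/33.

32/33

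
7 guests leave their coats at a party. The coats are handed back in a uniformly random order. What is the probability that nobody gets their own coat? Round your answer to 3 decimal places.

0.368

This is the derangement probability: permutations of 7 with no fixed point.
D(7) = 7! · (1 − 1/1! + 1/2! − ··· + (−1)^7/7!) = 1854.
P = 1854/5040 = 103/280 ≈ 0.368.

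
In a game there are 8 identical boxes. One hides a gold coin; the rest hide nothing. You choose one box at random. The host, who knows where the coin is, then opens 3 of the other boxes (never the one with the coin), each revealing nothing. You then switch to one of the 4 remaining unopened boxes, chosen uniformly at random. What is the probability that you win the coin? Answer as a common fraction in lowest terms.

7/32

Your original box holds the coin with probability 1/8, so the other 7 collectively hold it with probability 7/8.
The host can always find 3 empty boxes to open, so the reveals don't change that 7/8; it is now spread over the 4 remaining unopened boxes.
P(win by switching) = (7/8) · (1/4) = 7/32.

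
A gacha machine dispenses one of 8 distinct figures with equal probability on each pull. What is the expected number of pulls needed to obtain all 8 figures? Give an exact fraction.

After i distinct types are collected, each trial gives a new one with probability (8−i)/8, so the expected wait for the next new type is 8/(8−i).
E = 8/8 + 8/7 + 8/6 + 8/5 + 8/4 + 8/3 + 8/2 + 8/1 = 761/35.

761/35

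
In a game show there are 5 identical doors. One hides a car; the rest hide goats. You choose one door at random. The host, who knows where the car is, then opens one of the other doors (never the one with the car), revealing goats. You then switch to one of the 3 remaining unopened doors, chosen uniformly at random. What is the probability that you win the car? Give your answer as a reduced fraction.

Your original door holds the car with probability 1/5, so the other 4 collectively hold it with probability 4/5.
The host can always find an empty door to open, so this doesn't change that 4/5; it is now spread over the 3 remaining unopened doors.
P(win by switching) = (4/5) · (1/3) = 4/15.

4/15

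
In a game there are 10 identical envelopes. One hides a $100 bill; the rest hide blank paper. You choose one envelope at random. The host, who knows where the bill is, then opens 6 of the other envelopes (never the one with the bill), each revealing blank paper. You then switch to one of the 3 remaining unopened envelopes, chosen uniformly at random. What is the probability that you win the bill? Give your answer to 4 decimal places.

0.3000

Your original envelope holds the bill with probability 1/10, so the other 9 collectively hold it with probability 9/10.
The host can always find 6 empty envelopes to open, so the reveals don't change that 9/10; it is now spread over the 3 remaining unopened envelopes.
P(win by switching) = (9/10) · (1/3) = 3/10 ≈ 0.3000.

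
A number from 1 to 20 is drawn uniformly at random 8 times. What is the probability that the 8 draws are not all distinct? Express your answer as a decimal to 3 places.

P(all 8 different) = 20/20 · 19/20 · ··· · 13/20 ≈ 0.198.
P(at least two equal) = 1 − 0.198 = 0.802.

0.802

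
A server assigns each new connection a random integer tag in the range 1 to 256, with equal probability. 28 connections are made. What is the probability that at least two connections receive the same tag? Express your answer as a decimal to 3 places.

0.784

It's easier to compute the probability that all 28 are distinct.
P(all distinct) = 256/256 · 255/256 · ··· · 229/256 ≈ 0.216.
So the probability of at least one match is 1 − 0.216 = 0.784.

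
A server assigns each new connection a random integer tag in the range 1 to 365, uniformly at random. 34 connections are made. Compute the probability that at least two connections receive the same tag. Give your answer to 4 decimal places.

It's easier to compute the probability that all 34 are distinct.
P(all distinct) = 365/365 · 364/365 · ··· · 332/365 ≈ 0.2047.
So the probability of at least one match is 1 − 0.2047 = 0.7953.

0.7953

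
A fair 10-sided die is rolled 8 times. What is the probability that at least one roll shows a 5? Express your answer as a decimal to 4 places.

0.5695

P(no roll shows a 5) = (9/10)^8 ≈ 0.4305.
P(at least one) = 1 − 0.4305 = 0.5695.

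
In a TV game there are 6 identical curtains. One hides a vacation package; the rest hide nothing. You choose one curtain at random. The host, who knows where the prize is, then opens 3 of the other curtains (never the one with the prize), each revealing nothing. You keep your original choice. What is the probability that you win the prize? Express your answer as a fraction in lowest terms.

1/6

The host can always open 3 empty curtains regardless of your choice, so the reveals give no information about your original curtain.
P(win by staying) = 1/6.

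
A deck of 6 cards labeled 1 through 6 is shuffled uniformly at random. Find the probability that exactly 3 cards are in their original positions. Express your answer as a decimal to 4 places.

Choose which 3 of the 6 are fixed: C(6,3) = 20 ways.
The remaining 3 must have no fixed point: D(3) = 2.
P = 20·2/720 = 1/18 ≈ 0.0556.

0.0556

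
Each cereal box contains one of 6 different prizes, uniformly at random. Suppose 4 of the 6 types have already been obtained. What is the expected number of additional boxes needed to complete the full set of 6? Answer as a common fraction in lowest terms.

Starting from 4 distinct types, each trial gives a new one with probability (6−i)/6 when i types are held, so the wait for the next new type is 6/(6−i).
E = 6/2 + 6/1 = 9.

9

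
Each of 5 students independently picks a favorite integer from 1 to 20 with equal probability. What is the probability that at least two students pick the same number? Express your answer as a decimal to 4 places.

It's easier to compute the probability that all 5 are distinct.
P(all distinct) = 20/20 · 19/20 · ··· · 16/20 ≈ 0.5814.
So the probability of at least one match is 1 − 0.5814 = 0.4186.

0.4186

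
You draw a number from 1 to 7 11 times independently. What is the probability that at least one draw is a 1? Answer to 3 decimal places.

P(no draw is a 1) = (6/7)^11 ≈ 0.183.
P(at least one) = 1 − 0.183 = 0.817.

0.817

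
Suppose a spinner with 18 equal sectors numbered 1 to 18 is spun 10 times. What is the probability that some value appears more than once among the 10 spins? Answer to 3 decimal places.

0.956

P(all 10 different) = 18/18 · 17/18 · ··· · 9/18 ≈ 0.044.
P(at least two equal) = 1 − 0.044 = 0.956.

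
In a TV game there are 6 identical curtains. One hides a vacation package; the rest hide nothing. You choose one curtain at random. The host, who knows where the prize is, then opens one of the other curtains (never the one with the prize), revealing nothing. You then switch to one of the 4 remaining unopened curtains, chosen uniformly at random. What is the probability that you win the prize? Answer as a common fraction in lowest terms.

5/24

Your original curtain holds the prize with probability 1/6, so the other 5 collectively hold it with probability 5/6.
The host can always find an empty curtain to open, so this doesn't change that 5/6; it is now spread over the 4 remaining unopened curtains.
P(win by switching) = (5/6) · (1/4) = 5/24.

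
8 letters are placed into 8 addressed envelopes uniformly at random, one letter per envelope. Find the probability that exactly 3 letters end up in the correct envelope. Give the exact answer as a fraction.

Choose which 3 of the 8 are fixed: C(8,3) = 56 ways.
The remaining 5 must have no fixed point: D(5) = 44.
P = 56·44/40320 = 11/180.

11/180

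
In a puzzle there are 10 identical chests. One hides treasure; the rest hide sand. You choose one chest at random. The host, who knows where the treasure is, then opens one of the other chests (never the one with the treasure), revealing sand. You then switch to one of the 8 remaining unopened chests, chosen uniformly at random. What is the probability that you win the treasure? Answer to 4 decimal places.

Your original chest holds the treasure with probability 1/10, so the other 9 collectively hold it with probability 9/10.
The host can always find an empty chest to open, so this doesn't change that 9/10; it is now spread over the 8 remaining unopened chests.
P(win by switching) = (9/10) · (1/8) = 9/80 ≈ 0.1125.

0.1125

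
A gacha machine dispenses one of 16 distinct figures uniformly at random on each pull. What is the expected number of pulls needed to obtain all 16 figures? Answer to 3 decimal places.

After i distinct types are collected, each trial gives a new one with probability (16−i)/16, so the expected wait for the next new type is 16/(16−i).
E = 16/16 + 16/15 + 16/14 + 16/13 + 16/12 + 16/11 + 16/10 + 16/9 + 16/8 + 16/7 + 16/6 + 16/5 + 16/4 + 16/3 + 16/2 + 16/1 = 2436559/45045 ≈ 54.092.

54.092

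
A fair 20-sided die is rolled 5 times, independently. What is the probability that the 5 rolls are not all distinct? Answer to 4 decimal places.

0.4186

P(all 5 different) = 20/20 · 19/20 · ··· · 16/20 ≈ 0.5814.
P(at least two equal) = 1 − 0.5814 = 0.4186.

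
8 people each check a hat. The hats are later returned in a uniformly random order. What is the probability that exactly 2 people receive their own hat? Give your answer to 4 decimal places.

0.1840

Choose which 2 of the 8 are fixed: C(8,2) = 28 ways.
The remaining 6 must have no fixed point: D(6) = 265.
P = 28·265/40320 = 53/288 ≈ 0.1840.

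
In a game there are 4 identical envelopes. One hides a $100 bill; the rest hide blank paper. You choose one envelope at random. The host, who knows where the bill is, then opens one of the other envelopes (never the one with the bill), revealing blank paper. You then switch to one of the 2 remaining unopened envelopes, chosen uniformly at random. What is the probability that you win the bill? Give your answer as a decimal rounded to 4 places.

0.3750

Your original envelope holds the bill with probability 1/4, so the other 3 collectively hold it with probability 3/4.
The host can always find an empty envelope to open, so this doesn't change that 3/4; it is now spread over the 2 remaining unopened envelopes.
P(win by switching) = (3/4) · (1/2) = 3/8 ≈ 0.3750.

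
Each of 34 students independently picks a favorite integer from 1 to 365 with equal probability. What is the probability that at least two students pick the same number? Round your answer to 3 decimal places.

0.795

It's easier to compute the probability that all 34 are distinct.
P(all distinct) = 365/365 · 364/365 · ··· · 332/365 ≈ 0.205.
So the probability of at least one match is 1 − 0.205 = 0.795.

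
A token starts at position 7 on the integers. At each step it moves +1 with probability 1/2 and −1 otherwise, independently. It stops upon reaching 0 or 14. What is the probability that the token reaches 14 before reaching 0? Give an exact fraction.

With a fair step, P(i) = ½P(i−1) + ½P(i+1) with P(0)=0, P(14)=1 has the linear solution P(i) = i/14.
P(7) = 7/14 = 1/2.

1/2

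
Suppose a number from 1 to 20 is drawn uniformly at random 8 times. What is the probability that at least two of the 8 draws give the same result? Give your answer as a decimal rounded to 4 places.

P(all 8 different) = 20/20 · 19/20 · ··· · 13/20 ≈ 0.1984.
P(at least two equal) = 1 − 0.1984 = 0.8016.

0.8016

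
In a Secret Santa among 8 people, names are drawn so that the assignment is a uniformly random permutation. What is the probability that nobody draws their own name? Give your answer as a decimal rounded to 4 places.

This is the derangement probability: permutations of 8 with no fixed point.
D(8) = 8! · (1 − 1/1! + 1/2! − ··· + (−1)^8/8!) = 14833.
P = 14833/40320 = 2119/5760 ≈ 0.3679.

0.3679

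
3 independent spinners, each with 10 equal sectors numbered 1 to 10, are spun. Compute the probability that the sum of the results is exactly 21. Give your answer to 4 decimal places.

0.0550

There are 10^3 = 1000 equally likely outcomes.
The number of ordered 3-tuples from {1,…,10} summing to 21 is 55.
P(sum = 21) = 55/1000 = 11/200 ≈ 0.0550.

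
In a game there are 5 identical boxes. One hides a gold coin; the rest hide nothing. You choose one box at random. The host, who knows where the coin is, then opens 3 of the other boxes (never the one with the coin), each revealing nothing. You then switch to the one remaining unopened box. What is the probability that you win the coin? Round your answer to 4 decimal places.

Your original box holds the coin with probability 1/5, so the other 4 collectively hold it with probability 4/5.
The host can always find 3 empty boxes to open, so the reveals don't change that 4/5; it is now spread over the 1 remaining unopened box.
P(win by switching) = (4/5) · (1/1) = 4/5 ≈ 0.8000.

0.8000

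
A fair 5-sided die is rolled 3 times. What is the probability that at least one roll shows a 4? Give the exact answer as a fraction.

P(no roll shows a 4) = (4/5)^3 = 64/125.
P(at least one) = 1 − 64/125 = 61/125.

61/125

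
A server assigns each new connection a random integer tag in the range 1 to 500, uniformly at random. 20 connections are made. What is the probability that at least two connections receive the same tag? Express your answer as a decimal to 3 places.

0.320

It's easier to compute the probability that all 20 are distinct.
P(all distinct) = 500/500 · 499/500 · ··· · 481/500 ≈ 0.680.
So the probability of at least one match is 1 − 0.680 = 0.320.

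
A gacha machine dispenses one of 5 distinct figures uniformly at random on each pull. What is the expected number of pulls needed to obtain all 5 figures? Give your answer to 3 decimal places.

After i distinct types are collected, each trial gives a new one with probability (5−i)/5, so the expected wait for the next new type is 5/(5−i).
E = 5/5 + 5/4 + 5/3 + 5/2 + 5/1 = 137/12 ≈ 11.417.

11.417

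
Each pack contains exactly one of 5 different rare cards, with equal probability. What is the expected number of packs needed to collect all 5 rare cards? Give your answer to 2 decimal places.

11.42

After i distinct types are collected, each trial gives a new one with probability (5−i)/5, so the expected wait for the next new type is 5/(5−i).
E = 5/5 + 5/4 + 5/3 + 5/2 + 5/1 = 137/12 ≈ 11.42.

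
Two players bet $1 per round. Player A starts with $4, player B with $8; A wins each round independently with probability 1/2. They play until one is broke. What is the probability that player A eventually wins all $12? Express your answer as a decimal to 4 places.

With a fair step, P(i) = ½P(i−1) + ½P(i+1) with P(0)=0, P(12)=1 has the linear solution P(i) = i/12.
P(4) = 4/12 = 1/3 ≈ 0.3333.

0.3333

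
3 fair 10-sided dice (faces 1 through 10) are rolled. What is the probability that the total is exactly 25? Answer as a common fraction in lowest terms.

There are 10^3 = 1000 equally likely outcomes.
The number of ordered 3-tuples from {1,…,10} summing to 25 is 21.
P(sum = 25) = 21/1000.

21/1000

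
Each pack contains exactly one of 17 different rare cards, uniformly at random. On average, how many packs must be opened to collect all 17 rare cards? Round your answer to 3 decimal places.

After i distinct types are collected, each trial gives a new one with probability (17−i)/17, so the expected wait for the next new type is 17/(17−i).
E = 17/17 + 17/16 + 17/15 + 17/14 + 17/13 + 17/12 + 17/11 + 17/10 + 17/9 + 17/8 + 17/7 + 17/6 + 17/5 + 17/4 + 17/3 + 17/2 + 17/1 = 42142223/720720 ≈ 58.472.

58.472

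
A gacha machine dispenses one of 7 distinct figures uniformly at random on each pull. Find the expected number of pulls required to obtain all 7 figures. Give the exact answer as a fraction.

363/20

After i distinct types are collected, each trial gives a new one with probability (7−i)/7, so the expected wait for the next new type is 7/(7−i).
E = 7/7 + 7/6 + 7/5 + 7/4 + 7/3 + 7/2 + 7/1 = 363/20.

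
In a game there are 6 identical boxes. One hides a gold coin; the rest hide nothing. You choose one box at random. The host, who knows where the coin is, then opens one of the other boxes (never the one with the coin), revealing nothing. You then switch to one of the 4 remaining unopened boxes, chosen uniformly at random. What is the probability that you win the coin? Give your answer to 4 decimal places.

Your original box holds the coin with probability 1/6, so the other 5 collectively hold it with probability 5/6.
The host can always find an empty box to open, so this doesn't change that 5/6; it is now spread over the 4 remaining unopened boxes.
P(win by switching) = (5/6) · (1/4) = 5/24 ≈ 0.2083.

0.2083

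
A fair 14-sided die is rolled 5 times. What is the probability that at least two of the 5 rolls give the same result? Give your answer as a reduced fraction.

2657/4802

P(all 5 different) = 14/14 · 13/14 · ··· · 10/14 = 2145/4802.
P(at least two equal) = 1 − 2145/4802 = 2657/4802.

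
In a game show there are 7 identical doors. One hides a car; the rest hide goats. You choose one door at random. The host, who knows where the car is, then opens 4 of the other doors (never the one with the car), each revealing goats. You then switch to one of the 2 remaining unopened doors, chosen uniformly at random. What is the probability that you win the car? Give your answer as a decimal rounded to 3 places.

Your original door holds the car with probability 1/7, so the other 6 collectively hold it with probability 6/7.
The host can always find 4 empty doors to open, so the reveals don't change that 6/7; it is now spread over the 2 remaining unopened doors.
P(win by switching) = (6/7) · (1/2) = 3/7 ≈ 0.429.

0.429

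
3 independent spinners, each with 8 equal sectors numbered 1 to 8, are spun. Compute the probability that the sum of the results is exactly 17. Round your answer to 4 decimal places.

There are 8^3 = 512 equally likely outcomes.
The number of ordered 3-tuples from {1,…,8} summing to 17 is 36.
P(sum = 17) = 36/512 = 9/128 ≈ 0.0703.

0.0703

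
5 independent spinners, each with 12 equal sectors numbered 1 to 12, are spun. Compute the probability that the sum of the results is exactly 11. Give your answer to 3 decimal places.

0.001

There are 12^5 = 248832 equally likely outcomes.
The number of ordered 5-tuples from {1,…,12} summing to 11 is 210.
P(sum = 11) = 210/248832 = 35/41472 ≈ 0.001.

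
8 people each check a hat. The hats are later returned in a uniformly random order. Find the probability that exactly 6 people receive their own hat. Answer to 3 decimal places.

Choose which 6 of the 8 are fixed: C(8,6) = 28 ways.
The remaining 2 must have no fixed point: D(2) = 1.
P = 28·1/40320 = 1/1440 ≈ 0.001.

0.001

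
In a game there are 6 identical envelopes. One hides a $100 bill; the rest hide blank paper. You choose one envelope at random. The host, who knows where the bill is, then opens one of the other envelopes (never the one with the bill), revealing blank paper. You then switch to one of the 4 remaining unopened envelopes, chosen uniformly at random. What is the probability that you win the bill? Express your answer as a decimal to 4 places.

0.2083

Your original envelope holds the bill with probability 1/6, so the other 5 collectively hold it with probability 5/6.
The host can always find an empty envelope to open, so this doesn't change that 5/6; it is now spread over the 4 remaining unopened envelopes.
P(win by switching) = (5/6) · (1/4) = 5/24 ≈ 0.2083.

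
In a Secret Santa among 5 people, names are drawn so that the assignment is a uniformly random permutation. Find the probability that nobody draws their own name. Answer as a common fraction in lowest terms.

This is the derangement probability: permutations of 5 with no fixed point.
D(5) = 5! · (1 − 1/1! + 1/2! − ··· + (−1)^5/5!) = 44.
P = 44/120 = 11/30.

11/30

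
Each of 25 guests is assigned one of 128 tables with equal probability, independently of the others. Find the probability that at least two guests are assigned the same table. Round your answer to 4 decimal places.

It's easier to compute the probability that all 25 are distinct.
P(all distinct) = 128/128 · 127/128 · ··· · 104/128 ≈ 0.0813.
So the probability of at least one match is 1 − 0.0813 = 0.9187.

0.9187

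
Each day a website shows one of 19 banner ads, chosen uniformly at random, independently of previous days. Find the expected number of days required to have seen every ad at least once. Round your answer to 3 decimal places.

67.407

After i distinct types are collected, each trial gives a new one with probability (19−i)/19, so the expected wait for the next new type is 19/(19−i).
E = 19/19 + 19/18 + 19/17 + 19/16 + 19/15 + 19/14 + 19/13 + 19/12 + 19/11 + 19/10 + 19/9 + 19/8 + 19/7 + 19/6 + 19/5 + 19/4 + 19/3 + 19/2 + 19/1 = 275295799/4084080 ≈ 67.407.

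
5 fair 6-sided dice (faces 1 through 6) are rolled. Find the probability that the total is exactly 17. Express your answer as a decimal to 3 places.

There are 6^5 = 7776 equally likely outcomes.
The number of ordered 5-tuples from {1,…,6} summing to 17 is 780.
P(sum = 17) = 780/7776 = 65/648 ≈ 0.100.

0.100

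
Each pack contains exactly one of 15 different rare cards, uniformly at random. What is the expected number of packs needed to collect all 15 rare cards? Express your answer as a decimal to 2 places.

After i distinct types are collected, each trial gives a new one with probability (15−i)/15, so the expected wait for the next new type is 15/(15−i).
E = 15/15 + 15/14 + 15/13 + 15/12 + 15/11 + 15/10 + 15/9 + 15/8 + 15/7 + 15/6 + 15/5 + 15/4 + 15/3 + 15/2 + 15/1 = 1195757/24024 ≈ 49.77.

49.77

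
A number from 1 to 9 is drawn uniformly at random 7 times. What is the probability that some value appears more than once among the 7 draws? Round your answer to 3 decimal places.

P(all 7 different) = 9/9 · 8/9 · ··· · 3/9 ≈ 0.038.
P(at least two equal) = 1 − 0.038 = 0.962.

0.962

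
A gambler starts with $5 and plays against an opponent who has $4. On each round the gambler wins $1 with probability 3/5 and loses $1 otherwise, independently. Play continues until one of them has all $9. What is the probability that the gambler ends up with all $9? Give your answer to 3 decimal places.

0.892

Let r = q/p = (2/5)/(3/5) = 2/3. The recurrence P(i) = p·P(i+1) + q·P(i−1) with P(0)=0, P(9)=1 gives P(i) = (1 − r^i)/(1 − r^9).
P(5) = (1 − (2/3)^5) / (1 − (2/3)^9) = 17091/19171 ≈ 0.892.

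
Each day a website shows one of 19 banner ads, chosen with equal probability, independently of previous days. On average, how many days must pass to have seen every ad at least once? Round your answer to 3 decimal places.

After i distinct types are collected, each trial gives a new one with probability (19−i)/19, so the expected wait for the next new type is 19/(19−i).
E = 19/19 + 19/18 + 19/17 + 19/16 + 19/15 + 19/14 + 19/13 + 19/12 + 19/11 + 19/10 + 19/9 + 19/8 + 19/7 + 19/6 + 19/5 + 19/4 + 19/3 + 19/2 + 19/1 = 275295799/4084080 ≈ 67.407.

67.407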